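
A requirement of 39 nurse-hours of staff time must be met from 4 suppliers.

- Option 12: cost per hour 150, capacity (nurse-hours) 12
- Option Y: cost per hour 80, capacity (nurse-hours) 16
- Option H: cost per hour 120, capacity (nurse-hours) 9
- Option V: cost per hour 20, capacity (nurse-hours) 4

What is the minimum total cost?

Use suppliers in increasing cost order.
Take 4 from Option V at 20 — need 35 more.
Option Y (80): use full 16 — 19 nurse-hours to go.
Option H at 120: take all 9 nurse-hours — 10 still needed.
Option 12 at 150: take 10 of its 12 — requirement met.
Cost = 4×20 + 16×80 + 9×120 + 10×150 = 3940.

3940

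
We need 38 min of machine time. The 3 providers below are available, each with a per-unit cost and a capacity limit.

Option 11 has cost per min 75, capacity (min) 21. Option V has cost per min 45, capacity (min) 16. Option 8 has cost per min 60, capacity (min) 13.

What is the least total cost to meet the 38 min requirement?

2175

Use providers in increasing cost order.
Take 16 from Option V at 45 → need 22 more.
Take 13 from Option 8 at 60 → need 9 more.
Take 9 from Option 11 at 75 to finish.
Cost = 16×45 + 13×60 + 9×75 = 2175.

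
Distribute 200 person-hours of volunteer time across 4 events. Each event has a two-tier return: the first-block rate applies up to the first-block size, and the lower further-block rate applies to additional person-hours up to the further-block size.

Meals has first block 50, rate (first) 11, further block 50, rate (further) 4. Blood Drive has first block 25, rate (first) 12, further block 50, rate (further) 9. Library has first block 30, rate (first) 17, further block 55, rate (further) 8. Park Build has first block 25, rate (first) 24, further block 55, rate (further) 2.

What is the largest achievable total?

2570

Order all 8 blocks by rate: Park Build/first 24 > Library/first 17 > Blood Drive/first 12 > Meals/first 11 > Blood Drive/second 9 > Library/second 8 > Meals/second 4 > Park Build/second 2.
Fill Park Build first block (25 at 24) — 175 left.
Fill Library first block (30 at 17) — 145 left.
Blood Drive first at 12: fill all 25 — 120 left.
Meals/first (11): +50 — 70 left.
Blood Drive second at 9: fill all 50 — 20 left.
Library/second: +20 of 55 at 8; pool empty.
Total = 24×25 + 17×30 + 12×25 + 11×50 + 9×50 + 8×20 = 2570.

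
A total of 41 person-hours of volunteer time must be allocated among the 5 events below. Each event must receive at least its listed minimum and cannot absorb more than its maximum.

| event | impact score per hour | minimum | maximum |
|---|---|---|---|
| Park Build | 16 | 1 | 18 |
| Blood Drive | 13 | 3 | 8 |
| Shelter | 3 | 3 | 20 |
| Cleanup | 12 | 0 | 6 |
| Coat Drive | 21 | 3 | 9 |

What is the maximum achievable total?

626

Meeting every minimum uses 1+3+3+0+3 = 10 person-hours, leaving 31.
Order the events by impact score per hour: Coat Drive 21 > Park Build 16 > Blood Drive 13 > Cleanup 12 > Shelter 3.
Coat Drive: +6 to 9 (cap) ; 25 left.
Give Park Build 17 more to hit its cap of 18 ; 8 left.
Give Blood Drive 5 more to hit its cap of 8 ; 3 left.
Cleanup has room for 6 more but only 3 remain, so it gets 3.
Total = 16×18 + 13×8 + 3×3 + 12×3 + 21×9 = 626.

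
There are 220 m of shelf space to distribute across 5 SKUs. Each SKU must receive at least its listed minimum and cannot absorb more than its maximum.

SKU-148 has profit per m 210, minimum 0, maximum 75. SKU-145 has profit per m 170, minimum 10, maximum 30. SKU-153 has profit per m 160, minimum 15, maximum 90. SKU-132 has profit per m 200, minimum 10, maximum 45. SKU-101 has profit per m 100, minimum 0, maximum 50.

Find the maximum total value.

41050

Meeting every minimum uses 0+10+15+10+0 = 35 m, leaving 185.
Order the SKUs by profit per m: SKU-148 210 > SKU-132 200 > SKU-145 170 > SKU-153 160 > SKU-101 100.
SKU-148: +75 to 75 (cap) → 110 left.
SKU-132: +35 to 45 (cap) → 75 left.
Give SKU-145 20 more to hit its cap of 30 → 55 left.
SKU-153 has room for 75 more but only 55 remain, so it gets 70.
Total = 210×75 + 170×30 + 160×70 + 200×45 = 41050.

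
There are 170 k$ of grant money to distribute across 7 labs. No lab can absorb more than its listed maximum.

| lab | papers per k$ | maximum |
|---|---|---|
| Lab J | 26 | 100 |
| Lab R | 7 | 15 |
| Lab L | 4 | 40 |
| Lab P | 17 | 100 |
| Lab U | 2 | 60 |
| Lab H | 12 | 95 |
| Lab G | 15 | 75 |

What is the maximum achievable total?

3790

Highest papers per k$ first: Lab J 26 > Lab P 17 > Lab G 15 > Lab H 12 > Lab R 7 > Lab L 4 > Lab U 2.
Lab J takes 100 to reach its cap of 100 — 70 left.
Lab P has room for 100 but only 70 remain, so it gets 70.
Total = 26×100 + 17×70 = 3790.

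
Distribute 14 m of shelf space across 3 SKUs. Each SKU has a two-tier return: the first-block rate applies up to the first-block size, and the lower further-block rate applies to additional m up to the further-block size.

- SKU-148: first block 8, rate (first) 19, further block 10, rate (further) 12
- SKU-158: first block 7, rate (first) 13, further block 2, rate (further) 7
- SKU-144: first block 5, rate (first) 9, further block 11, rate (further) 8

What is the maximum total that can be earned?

230

Rank every tier by rate: SKU-148/T1 19 > SKU-158/T1 13 > SKU-148/T2 12 > SKU-144/T1 9 > SKU-144/T2 8 > SKU-158/T2 7.
Fill SKU-148 T1 block (8 at 19) — 6 left.
6 remain; put them into SKU-158 T1 at 13.
Total = 19×8 + 13×6 = 230.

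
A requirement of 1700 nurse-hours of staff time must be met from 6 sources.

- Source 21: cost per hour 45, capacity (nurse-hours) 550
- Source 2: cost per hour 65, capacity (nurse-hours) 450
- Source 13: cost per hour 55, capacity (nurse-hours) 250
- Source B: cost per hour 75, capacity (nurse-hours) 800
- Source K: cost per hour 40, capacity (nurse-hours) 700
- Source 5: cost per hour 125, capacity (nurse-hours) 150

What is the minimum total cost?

79500

Use sources in increasing cost order.
Source K (40): use full 700 ; 1000 nurse-hours to go.
Source 21 at 45: take all 550 nurse-hours ; 450 still needed.
Take 250 from Source 13 at 55 ; need 200 more.
Source 2 at 65: take 200 of its 450 ; requirement met.
Source B, Source 5: unused.
Cost = 700×40 + 550×45 + 250×55 + 200×65 = 79500.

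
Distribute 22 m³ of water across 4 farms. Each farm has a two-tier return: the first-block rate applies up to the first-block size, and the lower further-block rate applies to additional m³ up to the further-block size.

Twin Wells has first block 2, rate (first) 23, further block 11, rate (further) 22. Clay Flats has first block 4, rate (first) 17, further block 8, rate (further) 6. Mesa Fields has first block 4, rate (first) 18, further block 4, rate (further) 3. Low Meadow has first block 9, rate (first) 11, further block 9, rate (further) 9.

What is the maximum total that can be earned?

Order all 8 blocks by rate: Twin Wells/T1 23 > Twin Wells/T2 22 > Mesa Fields/T1 18 > Clay Flats/T1 17 > Low Meadow/T1 11 > Low Meadow/T2 9 > Clay Flats/T2 6 > Mesa Fields/T2 3.
Twin Wells T1 at 23: fill all 2 — 20 left.
Twin Wells T2 at 22: fill all 11 — 9 left.
Mesa Fields T1 at 18: fill all 4 — 5 left.
Fill Clay Flats T1 block (4 at 17) — 1 left.
Low Meadow T1 at 11: only 1 left, fill 1.
Total = 23×2 + 22×11 + 18×4 + 17×4 + 11×1 = 439.

439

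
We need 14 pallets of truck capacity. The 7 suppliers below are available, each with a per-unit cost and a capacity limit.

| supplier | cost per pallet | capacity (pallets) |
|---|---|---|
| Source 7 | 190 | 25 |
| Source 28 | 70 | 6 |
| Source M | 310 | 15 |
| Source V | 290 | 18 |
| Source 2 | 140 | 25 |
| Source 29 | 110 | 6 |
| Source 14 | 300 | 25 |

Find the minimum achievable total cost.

Use suppliers in increasing cost order.
Source 28 (70): use full 6 ; 8 pallets to go.
Source 29 (110): use full 6 ; 2 pallets to go.
Source 2 at 140: take 2 of its 25 ; requirement met.
Source 7, Source V, Source 14, Source M: unused.
Cost = 6×70 + 6×110 + 2×140 = 1360.

1360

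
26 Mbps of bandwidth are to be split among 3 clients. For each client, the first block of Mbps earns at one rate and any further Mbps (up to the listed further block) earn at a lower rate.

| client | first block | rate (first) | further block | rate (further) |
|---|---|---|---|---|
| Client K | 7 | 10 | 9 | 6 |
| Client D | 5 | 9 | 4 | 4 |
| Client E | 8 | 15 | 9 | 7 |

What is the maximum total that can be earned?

277

Rank every tier by rate: Client E/tier1 15 > Client K/tier1 10 > Client D/tier1 9 > Client E/tier2 7 > Client K/tier2 6 > Client D/tier2 4.
Client E/tier1 (15): +8 ; 18 left.
Client K tier1 at 10: fill all 7 ; 11 left.
Fill Client D tier1 block (5 at 9) ; 6 left.
Client E/tier2: +6 of 9 at 7; pool empty.
Total = 15×8 + 10×7 + 9×5 + 7×6 = 277.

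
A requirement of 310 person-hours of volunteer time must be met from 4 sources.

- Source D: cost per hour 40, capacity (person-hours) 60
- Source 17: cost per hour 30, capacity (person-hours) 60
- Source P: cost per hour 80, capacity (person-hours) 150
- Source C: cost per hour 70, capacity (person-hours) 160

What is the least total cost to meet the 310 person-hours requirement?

17800

Use sources in increasing cost order.
Source 17 at 30: take all 60 person-hours ; 250 still needed.
Source D (40): use full 60 ; 190 person-hours to go.
Source C (70): use full 160 ; 30 person-hours to go.
Source P at 80: take 30 of its 150 ; requirement met.
Cost = 60×30 + 60×40 + 160×70 + 30×80 = 17800.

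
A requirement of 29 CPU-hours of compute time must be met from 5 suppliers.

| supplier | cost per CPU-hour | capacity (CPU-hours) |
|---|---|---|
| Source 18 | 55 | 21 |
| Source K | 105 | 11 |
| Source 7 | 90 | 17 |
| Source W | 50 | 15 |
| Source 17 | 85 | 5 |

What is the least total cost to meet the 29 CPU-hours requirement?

Use suppliers in increasing cost order.
Source W (50): use full 15 ; 14 CPU-hours to go.
Source 18 (55): take the remaining 14 ; done.
Source 17, Source 7, Source K: unused.
Cost = 15×50 + 14×55 = 1520.

1520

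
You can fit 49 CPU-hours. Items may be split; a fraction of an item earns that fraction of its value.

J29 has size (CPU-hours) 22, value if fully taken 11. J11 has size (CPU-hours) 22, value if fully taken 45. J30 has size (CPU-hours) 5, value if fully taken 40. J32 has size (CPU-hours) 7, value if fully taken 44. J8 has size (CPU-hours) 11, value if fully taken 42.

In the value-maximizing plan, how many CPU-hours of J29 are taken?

Sort by value density: J30 40/5≈8, J32 44/7≈6.29, J8 42/11≈3.82, J11 45/22≈2.05, J29 11/22≈0.5.
J30: take in full, 5 CPU-hours for value 40 → 44 left.
Take all of J32 (7 CPU-hours, value 44) → 37 CPU-hours left.
J8: take in full, 11 CPU-hours for value 42 → 26 left.
Take all of J11 (22 CPU-hours, value 45) → 4 CPU-hours left.
Fill the last 4 CPU-hours with part of J29: 4/22 of it earns 2.

4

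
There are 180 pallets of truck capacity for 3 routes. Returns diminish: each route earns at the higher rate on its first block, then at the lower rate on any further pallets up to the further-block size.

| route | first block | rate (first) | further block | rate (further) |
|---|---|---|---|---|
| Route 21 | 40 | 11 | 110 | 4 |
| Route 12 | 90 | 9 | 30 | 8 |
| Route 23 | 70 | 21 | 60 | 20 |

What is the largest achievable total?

Order all 6 blocks by rate: Route 23/tier1 21 > Route 23/tier2 20 > Route 21/tier1 11 > Route 12/tier1 9 > Route 12/tier2 8 > Route 21/tier2 4.
Route 23/tier1 (21): +70 ; 110 left.
Route 23 tier2 at 20: fill all 60 ; 50 left.
Route 21 tier1 at 11: fill all 40 ; 10 left.
Route 12/tier1: +10 of 90 at 9; pool empty.
Total = 21×70 + 20×60 + 11×40 + 9×10 = 3200.

3200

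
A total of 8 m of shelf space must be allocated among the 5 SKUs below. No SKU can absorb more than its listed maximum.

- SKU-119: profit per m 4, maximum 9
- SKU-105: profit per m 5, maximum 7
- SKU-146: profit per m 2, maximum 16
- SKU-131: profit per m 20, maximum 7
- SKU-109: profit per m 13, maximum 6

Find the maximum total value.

Highest profit per m first: SKU-131 20 > SKU-109 13 > SKU-105 5 > SKU-119 4 > SKU-146 2.
SKU-131 takes 7 to reach its cap of 7 — 1 left.
SKU-109: +1 (room for 6) → 1. Pool exhausted.
Total = 20×7 + 13×1 = 153.

153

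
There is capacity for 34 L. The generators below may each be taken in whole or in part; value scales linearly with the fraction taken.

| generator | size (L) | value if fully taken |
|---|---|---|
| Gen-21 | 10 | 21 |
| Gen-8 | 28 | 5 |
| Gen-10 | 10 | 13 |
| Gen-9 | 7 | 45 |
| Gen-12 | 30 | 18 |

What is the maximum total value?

83.2

Best value per unit of size first: Gen-9 45/7≈6.43, Gen-21 21/10≈2.1, Gen-10 13/10≈1.3, Gen-12 18/30≈0.6, Gen-8 5/28≈0.179.
All 7 L of Gen-9 fit (value 45) ; 27 remain.
Gen-21: take in full, 10 L for value 21 ; 17 left.
All 10 L of Gen-10 fit (value 13) ; 7 remain.
Fill the last 7 L with part of Gen-12: 7/30 of it earns 4.2.
Total value = 83.2.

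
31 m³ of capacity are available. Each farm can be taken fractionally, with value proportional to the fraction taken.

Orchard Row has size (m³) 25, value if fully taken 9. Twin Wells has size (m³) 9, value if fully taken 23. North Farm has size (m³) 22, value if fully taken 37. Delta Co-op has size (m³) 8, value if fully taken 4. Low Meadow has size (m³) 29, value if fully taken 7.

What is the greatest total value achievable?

Sort by value density: Twin Wells 23/9≈2.56, North Farm 37/22≈1.68, Delta Co-op 4/8≈0.5, Orchard Row 9/25≈0.36, Low Meadow 7/29≈0.241.
All 9 m³ of Twin Wells fit (value 23) — 22 remain.
North Farm: take in full, 22 m³ for value 37 — 0 left.
Total value = 60.

60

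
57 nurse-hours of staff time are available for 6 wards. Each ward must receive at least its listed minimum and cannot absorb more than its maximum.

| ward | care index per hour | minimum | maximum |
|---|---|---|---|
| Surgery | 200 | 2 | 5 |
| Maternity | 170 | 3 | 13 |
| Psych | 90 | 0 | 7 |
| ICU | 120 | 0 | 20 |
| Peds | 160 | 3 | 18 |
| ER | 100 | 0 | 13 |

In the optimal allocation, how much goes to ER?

1

Meeting every minimum uses 2+3+0+0+3+0 = 8 nurse-hours, leaving 49.
Rank by care index per hour: Surgery 200 > Maternity 170 > Peds 160 > ICU 120 > ER 100 > Psych 90.
Surgery takes 3 more to reach its cap of 5 → 46 left.
Maternity: +10 to 13 (cap) → 36 left.
Peds: +15 to 18 (cap) → 21 left.
Give ICU 20 more to hit its cap of 20 → 1 left.
Only 1 left; ER takes them to reach 1.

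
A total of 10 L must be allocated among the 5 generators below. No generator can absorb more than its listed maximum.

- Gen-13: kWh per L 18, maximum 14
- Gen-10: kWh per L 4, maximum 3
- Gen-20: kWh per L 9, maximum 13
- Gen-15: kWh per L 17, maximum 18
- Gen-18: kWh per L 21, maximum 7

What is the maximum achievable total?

Rank by kWh per L: Gen-18 21 > Gen-13 18 > Gen-15 17 > Gen-20 9 > Gen-10 4.
Gen-18 takes 7 to reach its cap of 7 → 3 left.
Gen-13: +3 (room for 14) → 3. Pool exhausted.
Total = 18×3 + 21×7 = 201.

201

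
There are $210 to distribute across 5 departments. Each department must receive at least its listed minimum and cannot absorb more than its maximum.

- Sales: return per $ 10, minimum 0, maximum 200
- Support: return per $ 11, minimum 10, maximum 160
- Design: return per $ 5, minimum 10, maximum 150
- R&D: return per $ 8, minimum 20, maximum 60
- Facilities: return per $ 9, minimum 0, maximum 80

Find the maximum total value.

Meeting every minimum uses 0+10+10+20+0 = 40 $, leaving 170.
Rank by return per $: Support 11 > Sales 10 > Facilities 9 > R&D 8 > Design 5.
Support takes 150 more to reach its cap of 160 → 20 left.
Sales: +20 (room for 200) → 20. Pool exhausted.
Total = 10×20 + 11×160 + 5×10 + 8×20 = 2170.

2170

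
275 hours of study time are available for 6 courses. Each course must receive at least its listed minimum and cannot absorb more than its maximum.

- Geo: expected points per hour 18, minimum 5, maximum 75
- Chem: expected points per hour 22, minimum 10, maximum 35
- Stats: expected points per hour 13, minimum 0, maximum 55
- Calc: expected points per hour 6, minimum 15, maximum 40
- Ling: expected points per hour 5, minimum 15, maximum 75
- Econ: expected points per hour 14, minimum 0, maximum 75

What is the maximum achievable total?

4080

Meeting every minimum uses 5+10+0+15+15+0 = 45 hours, leaving 230.
Rank by expected points per hour: Chem 22 > Geo 18 > Econ 14 > Stats 13 > Calc 6 > Ling 5.
Chem takes 25 more to reach its cap of 35 ; 205 left.
Give Geo 70 more to hit its cap of 75 ; 135 left.
Give Econ 75 more to hit its cap of 75 ; 60 left.
Stats takes 55 more to reach its cap of 55 ; 5 left.
Calc has room for 25 more but only 5 remain, so it gets 20.
Total = 18×75 + 22×35 + 13×55 + 6×20 + 5×15 + 14×75 = 4080.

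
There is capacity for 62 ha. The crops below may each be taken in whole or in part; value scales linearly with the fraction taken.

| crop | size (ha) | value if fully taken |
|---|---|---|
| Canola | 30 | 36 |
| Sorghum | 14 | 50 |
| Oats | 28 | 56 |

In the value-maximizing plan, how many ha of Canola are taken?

20

Rank by value-to-size ratio: Sorghum 50/14≈3.57, Oats 56/28≈2, Canola 36/30≈1.2.
All 14 ha of Sorghum fit (value 50) → 48 remain.
Take all of Oats (28 ha, value 56) → 20 ha left.
20 ha left: a 20/30 share of Canola gives 36×20/30 = 24.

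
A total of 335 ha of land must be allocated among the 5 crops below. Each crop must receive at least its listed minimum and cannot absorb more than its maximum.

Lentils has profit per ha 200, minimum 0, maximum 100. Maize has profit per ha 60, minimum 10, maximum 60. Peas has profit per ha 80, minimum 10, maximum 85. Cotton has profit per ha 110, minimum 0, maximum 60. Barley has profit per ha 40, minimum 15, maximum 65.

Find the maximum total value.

Meeting every minimum uses 0+10+10+0+15 = 35 ha, leaving 300.
Order the crops by profit per ha: Lentils 200 > Cotton 110 > Peas 80 > Maize 60 > Barley 40.
Lentils takes 100 more to reach its cap of 100 → 200 left.
Cotton: +60 to 60 (cap) → 140 left.
Give Peas 75 more to hit its cap of 85 → 65 left.
Maize takes 50 more to reach its cap of 60 → 15 left.
Barley has room for 50 more but only 15 remain, so it gets 30.
Total = 200×100 + 60×60 + 80×85 + 110×60 + 40×30 = 38200.

38200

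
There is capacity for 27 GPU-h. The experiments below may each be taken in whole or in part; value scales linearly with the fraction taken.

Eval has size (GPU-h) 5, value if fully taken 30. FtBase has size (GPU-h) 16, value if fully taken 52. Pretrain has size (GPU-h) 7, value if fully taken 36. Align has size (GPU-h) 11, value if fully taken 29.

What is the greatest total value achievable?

114.75

Rank by value-to-size ratio: Eval 30/5≈6, Pretrain 36/7≈5.14, FtBase 52/16≈3.25, Align 29/11≈2.64.
Take all of Eval (5 GPU-h, value 30) — 22 GPU-h left.
Take all of Pretrain (7 GPU-h, value 36) — 15 GPU-h left.
Fill the last 15 GPU-h with part of FtBase: 15/16 of it earns 48.75.
Total value = 114.75.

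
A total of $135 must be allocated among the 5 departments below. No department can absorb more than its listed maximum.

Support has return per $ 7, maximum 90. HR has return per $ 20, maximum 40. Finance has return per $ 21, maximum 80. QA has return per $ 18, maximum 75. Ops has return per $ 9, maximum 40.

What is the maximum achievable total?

Rank by return per $: Finance 21 > HR 20 > QA 18 > Ops 9 > Support 7.
Finance: +80 to 80 (cap) — 55 left.
HR takes 40 to reach its cap of 40 — 15 left.
Only 15 left; QA takes them to reach 15.
Total = 20×40 + 21×80 + 18×15 = 2750.

2750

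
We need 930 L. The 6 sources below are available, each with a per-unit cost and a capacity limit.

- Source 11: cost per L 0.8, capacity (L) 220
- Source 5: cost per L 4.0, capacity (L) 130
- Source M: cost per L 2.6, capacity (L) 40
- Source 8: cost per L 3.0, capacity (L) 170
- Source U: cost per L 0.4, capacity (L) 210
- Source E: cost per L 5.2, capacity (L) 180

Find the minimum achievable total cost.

2226

Fill from the cheapest source first.
Take 210 from Source U at 0.4 → need 720 more.
Take 220 from Source 11 at 0.8 → need 500 more.
Take 40 from Source M at 2.6 → need 460 more.
Source 8 (3.0): use full 170 → 290 L to go.
Source 5 (4.0): use full 130 → 160 L to go.
Source E at 5.2: take 160 of its 180 → requirement met.
Cost = 210×0.4 + 220×0.8 + 40×2.6 + 170×3.0 + 130×4.0 + 160×5.2 = 2226.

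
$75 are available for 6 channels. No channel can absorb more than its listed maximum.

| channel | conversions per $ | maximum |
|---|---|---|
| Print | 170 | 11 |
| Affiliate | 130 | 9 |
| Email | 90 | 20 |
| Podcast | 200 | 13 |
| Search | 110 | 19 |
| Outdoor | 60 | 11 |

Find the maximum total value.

Order the channels by conversions per $: Podcast 200 > Print 170 > Affiliate 130 > Search 110 > Email 90 > Outdoor 60.
Give Podcast 13 to hit its cap of 13 → 62 left.
Print takes 11 to reach its cap of 11 → 51 left.
Affiliate: +9 to 9 (cap) → 42 left.
Search takes 19 to reach its cap of 19 → 23 left.
Give Email 20 to hit its cap of 20 → 3 left.
Outdoor: +3 (room for 11) → 3. Pool exhausted.
Total = 170×11 + 130×9 + 90×20 + 200×13 + 110×19 + 60×3 = 9710.

9710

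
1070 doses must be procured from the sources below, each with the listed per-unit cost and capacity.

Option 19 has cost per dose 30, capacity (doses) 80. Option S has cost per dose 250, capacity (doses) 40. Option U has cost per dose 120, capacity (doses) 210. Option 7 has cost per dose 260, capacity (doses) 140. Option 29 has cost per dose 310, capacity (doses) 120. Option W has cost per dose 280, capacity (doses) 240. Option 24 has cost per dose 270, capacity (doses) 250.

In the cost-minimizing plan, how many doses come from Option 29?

Fill from the cheapest source first.
Take 80 from Option 19 at 30 — need 990 more.
Option U (120): use full 210 — 780 doses to go.
Option S (250): use full 40 — 740 doses to go.
Option 7 at 260: take all 140 doses — 600 still needed.
Option 24 (270): use full 250 — 350 doses to go.
Option W (280): use full 240 — 110 doses to go.
Option 29 at 310: take 110 of its 120 — requirement met.

110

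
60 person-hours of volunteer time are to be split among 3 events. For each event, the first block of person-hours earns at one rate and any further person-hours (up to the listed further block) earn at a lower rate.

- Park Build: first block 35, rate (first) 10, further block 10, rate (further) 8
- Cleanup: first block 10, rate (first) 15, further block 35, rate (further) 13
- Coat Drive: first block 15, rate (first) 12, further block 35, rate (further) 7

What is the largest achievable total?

Order all 6 blocks by rate: Cleanup/first 15 > Cleanup/second 13 > Coat Drive/first 12 > Park Build/first 10 > Park Build/second 8 > Coat Drive/second 7.
Cleanup first at 15: fill all 10 ; 50 left.
Fill Cleanup second block (35 at 13) ; 15 left.
Coat Drive first at 12: fill all 15 ; 0 left.
Total = 15×10 + 13×35 + 12×15 = 785.

785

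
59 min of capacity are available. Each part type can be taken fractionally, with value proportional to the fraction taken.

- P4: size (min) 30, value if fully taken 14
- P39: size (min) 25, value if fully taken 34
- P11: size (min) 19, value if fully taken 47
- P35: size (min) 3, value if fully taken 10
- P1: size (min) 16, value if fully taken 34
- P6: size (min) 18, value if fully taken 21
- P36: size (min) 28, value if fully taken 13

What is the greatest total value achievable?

119.56

Best value per unit of size first: P35 10/3≈3.33, P11 47/19≈2.47, P1 34/16≈2.12, P39 34/25≈1.36, P6 21/18≈1.17, P4 14/30≈0.467, P36 13/28≈0.464.
P35: take in full, 3 min for value 10 — 56 left.
All 19 min of P11 fit (value 47) — 37 remain.
All 16 min of P1 fit (value 34) — 21 remain.
Fill the last 21 min with part of P39: 21/25 of it earns 28.56.
Total value = 119.56.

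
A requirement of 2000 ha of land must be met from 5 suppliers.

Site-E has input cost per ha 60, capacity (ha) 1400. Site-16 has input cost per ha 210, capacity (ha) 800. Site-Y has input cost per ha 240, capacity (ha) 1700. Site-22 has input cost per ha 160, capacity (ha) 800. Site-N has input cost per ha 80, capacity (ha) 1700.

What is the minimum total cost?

Cheapest first:
Take 1400 from Site-E at 60 ; need 600 more.
Site-N (80): take the remaining 600 ; done.
Site-22, Site-16, Site-Y: unused.
Cost = 1400×60 + 600×80 = 132000.

132000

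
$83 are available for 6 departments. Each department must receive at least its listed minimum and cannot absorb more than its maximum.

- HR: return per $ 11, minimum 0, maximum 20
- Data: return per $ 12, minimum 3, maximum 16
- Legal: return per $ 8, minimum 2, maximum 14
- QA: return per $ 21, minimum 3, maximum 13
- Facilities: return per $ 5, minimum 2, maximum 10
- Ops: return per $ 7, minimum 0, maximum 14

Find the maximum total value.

925

Meeting every minimum uses 0+3+2+3+2+0 = 10 $, leaving 73.
Rank by return per $: QA 21 > Data 12 > HR 11 > Legal 8 > Ops 7 > Facilities 5.
Give QA 10 more to hit its cap of 13 ; 63 left.
Data: +13 to 16 (cap) ; 50 left.
HR: +20 to 20 (cap) ; 30 left.
Legal takes 12 more to reach its cap of 14 ; 18 left.
Ops: +14 to 14 (cap) ; 4 left.
Facilities: +4 (room for 8) → 6. Pool exhausted.
Total = 11×20 + 12×16 + 8×14 + 21×13 + 5×6 + 7×14 = 925.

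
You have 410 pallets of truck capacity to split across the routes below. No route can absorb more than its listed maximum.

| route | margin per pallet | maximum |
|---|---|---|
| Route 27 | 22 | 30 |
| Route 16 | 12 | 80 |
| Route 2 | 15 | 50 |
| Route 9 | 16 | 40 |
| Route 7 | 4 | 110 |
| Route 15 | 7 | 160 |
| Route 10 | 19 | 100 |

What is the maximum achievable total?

Rank by margin per pallet: Route 27 22 > Route 10 19 > Route 9 16 > Route 2 15 > Route 16 12 > Route 15 7 > Route 7 4.
Route 27: +30 to 30 (cap) ; 380 left.
Route 10: +100 to 100 (cap) ; 280 left.
Route 9 takes 40 to reach its cap of 40 ; 240 left.
Route 2 takes 50 to reach its cap of 50 ; 190 left.
Give Route 16 80 to hit its cap of 80 ; 110 left.
Route 15 has room for 160 but only 110 remain, so it gets 110.
Total = 22×30 + 12×80 + 15×50 + 16×40 + 7×110 + 19×100 = 5680.

5680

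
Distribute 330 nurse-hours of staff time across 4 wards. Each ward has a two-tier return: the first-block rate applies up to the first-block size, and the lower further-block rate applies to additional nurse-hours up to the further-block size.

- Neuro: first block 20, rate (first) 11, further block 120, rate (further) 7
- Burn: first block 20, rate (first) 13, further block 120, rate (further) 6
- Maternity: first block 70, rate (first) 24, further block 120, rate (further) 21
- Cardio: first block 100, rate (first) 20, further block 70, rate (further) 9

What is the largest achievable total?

Rank every tier by rate: Maternity/T1 24 > Maternity/T2 21 > Cardio/T1 20 > Burn/T1 13 > Neuro/T1 11 > Cardio/T2 9 > Neuro/T2 7 > Burn/T2 6.
Maternity T1 at 24: fill all 70 — 260 left.
Maternity/T2 (21): +120 — 140 left.
Fill Cardio T1 block (100 at 20) — 40 left.
Burn T1 at 13: fill all 20 — 20 left.
Neuro T1 at 11: fill all 20 — 0 left.
Total = 24×70 + 21×120 + 20×100 + 13×20 + 11×20 = 6680.

6680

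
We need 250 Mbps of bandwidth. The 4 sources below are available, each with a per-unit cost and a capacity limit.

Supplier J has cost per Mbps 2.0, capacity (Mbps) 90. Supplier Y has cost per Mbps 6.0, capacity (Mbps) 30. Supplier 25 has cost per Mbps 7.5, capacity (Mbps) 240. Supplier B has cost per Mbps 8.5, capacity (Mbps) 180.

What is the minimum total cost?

1335

Fill from the cheapest source first.
Supplier J (2.0): use full 90 ; 160 Mbps to go.
Supplier Y (6.0): use full 30 ; 130 Mbps to go.
Supplier 25 at 7.5: take 130 of its 240 ; requirement met.
Supplier B: unused.
Cost = 90×2.0 + 30×6.0 + 130×7.5 = 1335.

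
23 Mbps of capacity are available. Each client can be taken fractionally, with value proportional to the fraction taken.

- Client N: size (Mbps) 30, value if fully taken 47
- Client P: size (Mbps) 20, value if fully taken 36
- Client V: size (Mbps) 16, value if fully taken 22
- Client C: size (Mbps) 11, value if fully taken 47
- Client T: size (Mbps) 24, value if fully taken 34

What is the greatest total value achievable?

Rank by value-to-size ratio: Client C 47/11≈4.27, Client P 36/20≈1.8, Client N 47/30≈1.57, Client T 34/24≈1.42, Client V 22/16≈1.38.
Client C: take in full, 11 Mbps for value 47 ; 12 left.
Fill the last 12 Mbps with part of Client P: 12/20 of it earns 21.6.
Total value = 68.6.

68.6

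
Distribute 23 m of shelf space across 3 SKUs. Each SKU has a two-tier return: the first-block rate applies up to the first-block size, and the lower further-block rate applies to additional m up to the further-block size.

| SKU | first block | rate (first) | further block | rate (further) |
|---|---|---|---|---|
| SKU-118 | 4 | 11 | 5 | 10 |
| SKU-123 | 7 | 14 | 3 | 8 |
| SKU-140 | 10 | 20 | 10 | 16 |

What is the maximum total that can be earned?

Treat each block as its own option and order by rate: SKU-140/T1 20 > SKU-140/T2 16 > SKU-123/T1 14 > SKU-118/T1 11 > SKU-118/T2 10 > SKU-123/T2 8.
SKU-140 T1 at 20: fill all 10 — 13 left.
SKU-140 T2 at 16: fill all 10 — 3 left.
3 remain; put them into SKU-123 T1 at 14.
Total = 20×10 + 16×10 + 14×3 = 402.

402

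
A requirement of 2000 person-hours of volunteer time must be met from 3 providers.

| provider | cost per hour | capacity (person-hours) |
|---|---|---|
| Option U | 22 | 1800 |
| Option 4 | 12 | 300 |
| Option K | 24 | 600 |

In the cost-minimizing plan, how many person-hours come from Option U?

Fill from the cheapest provider first.
Option 4 (12): use full 300 — 1700 person-hours to go.
Option U at 22: take 1700 of its 1800 — requirement met.
Option K: unused.

1700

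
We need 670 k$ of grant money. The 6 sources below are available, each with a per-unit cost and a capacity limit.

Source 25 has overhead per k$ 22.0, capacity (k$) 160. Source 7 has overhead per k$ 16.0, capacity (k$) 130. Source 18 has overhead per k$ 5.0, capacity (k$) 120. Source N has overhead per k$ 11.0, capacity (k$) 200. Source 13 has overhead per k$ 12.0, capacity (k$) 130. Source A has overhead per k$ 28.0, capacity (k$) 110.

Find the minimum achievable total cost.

8420

Fill from the cheapest source first.
Take 120 from Source 18 at 5.0 — need 550 more.
Take 200 from Source N at 11.0 — need 350 more.
Take 130 from Source 13 at 12.0 — need 220 more.
Take 130 from Source 7 at 16.0 — need 90 more.
Source 25 at 22.0: take 90 of its 160 — requirement met.
Source A: unused.
Cost = 120×5.0 + 200×11.0 + 130×12.0 + 130×16.0 + 90×22.0 = 8420.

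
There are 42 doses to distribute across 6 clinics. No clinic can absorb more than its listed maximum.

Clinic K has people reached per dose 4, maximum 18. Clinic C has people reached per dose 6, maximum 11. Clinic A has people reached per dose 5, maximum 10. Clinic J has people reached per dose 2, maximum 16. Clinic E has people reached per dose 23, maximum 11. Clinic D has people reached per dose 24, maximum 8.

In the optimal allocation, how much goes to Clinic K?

2

Rank by people reached per dose: Clinic D 24 > Clinic E 23 > Clinic C 6 > Clinic A 5 > Clinic K 4 > Clinic J 2.
Clinic D: +8 to 8 (cap) → 34 left.
Clinic E takes 11 to reach its cap of 11 → 23 left.
Give Clinic C 11 to hit its cap of 11 → 12 left.
Clinic A takes 10 to reach its cap of 10 → 2 left.
Only 2 left; Clinic K takes them to reach 2.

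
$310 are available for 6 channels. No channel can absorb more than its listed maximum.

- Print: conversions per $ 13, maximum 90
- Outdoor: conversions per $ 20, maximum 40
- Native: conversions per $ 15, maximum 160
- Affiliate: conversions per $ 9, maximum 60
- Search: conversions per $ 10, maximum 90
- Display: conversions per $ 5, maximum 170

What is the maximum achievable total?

4570

Rank by conversions per $: Outdoor 20 > Native 15 > Print 13 > Search 10 > Affiliate 9 > Display 5.
Outdoor takes 40 to reach its cap of 40 ; 270 left.
Native takes 160 to reach its cap of 160 ; 110 left.
Give Print 90 to hit its cap of 90 ; 20 left.
Search has room for 90 but only 20 remain, so it gets 20.
Total = 13×90 + 20×40 + 15×160 + 10×20 = 4570.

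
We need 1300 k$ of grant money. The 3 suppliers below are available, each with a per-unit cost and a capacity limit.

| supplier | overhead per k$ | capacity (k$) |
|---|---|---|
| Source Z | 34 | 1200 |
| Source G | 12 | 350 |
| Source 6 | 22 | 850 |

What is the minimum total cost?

Fill from the cheapest supplier first.
Take 350 from Source G at 12 — need 950 more.
Source 6 at 22: take all 850 k$ — 100 still needed.
Source Z (34): take the remaining 100 — done.
Cost = 350×12 + 850×22 + 100×34 = 26300.

26300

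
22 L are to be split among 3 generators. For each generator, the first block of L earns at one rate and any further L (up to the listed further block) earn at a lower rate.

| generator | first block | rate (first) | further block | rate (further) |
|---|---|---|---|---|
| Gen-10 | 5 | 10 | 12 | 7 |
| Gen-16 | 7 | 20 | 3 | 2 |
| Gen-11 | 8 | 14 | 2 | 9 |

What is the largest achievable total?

Treat each block as its own option and order by rate: Gen-16/first 20 > Gen-11/first 14 > Gen-10/first 10 > Gen-11/second 9 > Gen-10/second 7 > Gen-16/second 2.
Gen-16/first (20): +7 — 15 left.
Gen-11/first (14): +8 — 7 left.
Gen-10 first at 10: fill all 5 — 2 left.
Gen-11 second at 9: fill all 2 — 0 left.
Total = 20×7 + 14×8 + 10×5 + 9×2 = 320.

320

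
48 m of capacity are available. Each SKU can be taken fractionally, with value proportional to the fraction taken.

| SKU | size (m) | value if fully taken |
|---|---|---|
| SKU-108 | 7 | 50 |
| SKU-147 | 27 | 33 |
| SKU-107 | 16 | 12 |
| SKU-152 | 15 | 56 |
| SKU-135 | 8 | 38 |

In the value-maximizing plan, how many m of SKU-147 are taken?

Sort by value density: SKU-108 50/7≈7.14, SKU-135 38/8≈4.75, SKU-152 56/15≈3.73, SKU-147 33/27≈1.22, SKU-107 12/16≈0.75.
Take all of SKU-108 (7 m, value 50) ; 41 m left.
SKU-135: take in full, 8 m for value 38 ; 33 left.
SKU-152: take in full, 15 m for value 56 ; 18 left.
Fill the last 18 m with part of SKU-147: 18/27 of it earns 22.

18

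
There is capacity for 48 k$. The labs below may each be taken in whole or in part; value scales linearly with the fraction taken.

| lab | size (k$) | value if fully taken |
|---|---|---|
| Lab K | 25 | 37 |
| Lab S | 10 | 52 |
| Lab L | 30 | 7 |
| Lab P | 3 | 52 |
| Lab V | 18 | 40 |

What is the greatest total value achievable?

Sort by value density: Lab P 52/3≈17.3, Lab S 52/10≈5.2, Lab V 40/18≈2.22, Lab K 37/25≈1.48, Lab L 7/30≈0.233.
Take all of Lab P (3 k$, value 52) ; 45 k$ left.
Take all of Lab S (10 k$, value 52) ; 35 k$ left.
All 18 k$ of Lab V fit (value 40) ; 17 remain.
Only 17 k$ remain; take 17/25 of Lab K for value 37×17/25 = 25.16.
Total value = 169.16.

169.16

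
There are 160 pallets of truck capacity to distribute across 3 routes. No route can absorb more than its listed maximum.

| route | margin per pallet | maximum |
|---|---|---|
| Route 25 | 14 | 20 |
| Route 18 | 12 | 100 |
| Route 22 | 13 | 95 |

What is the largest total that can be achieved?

2055

Rank by margin per pallet: Route 25 14 > Route 22 13 > Route 18 12.
Route 25 takes 20 to reach its cap of 20 → 140 left.
Route 22: +95 to 95 (cap) → 45 left.
Only 45 left; Route 18 takes them to reach 45.
Total = 14×20 + 12×45 + 13×95 = 2055.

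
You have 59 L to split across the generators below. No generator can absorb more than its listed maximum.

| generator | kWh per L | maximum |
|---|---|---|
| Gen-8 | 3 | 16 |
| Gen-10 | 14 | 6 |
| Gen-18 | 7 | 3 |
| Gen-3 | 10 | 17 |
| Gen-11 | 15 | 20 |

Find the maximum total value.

Highest kWh per L first: Gen-11 15 > Gen-10 14 > Gen-3 10 > Gen-18 7 > Gen-8 3.
Gen-11: +20 to 20 (cap) → 39 left.
Give Gen-10 6 to hit its cap of 6 → 33 left.
Give Gen-3 17 to hit its cap of 17 → 16 left.
Give Gen-18 3 to hit its cap of 3 → 13 left.
Only 13 left; Gen-8 takes them to reach 13.
Total = 3×13 + 14×6 + 7×3 + 10×17 + 15×20 = 614.

614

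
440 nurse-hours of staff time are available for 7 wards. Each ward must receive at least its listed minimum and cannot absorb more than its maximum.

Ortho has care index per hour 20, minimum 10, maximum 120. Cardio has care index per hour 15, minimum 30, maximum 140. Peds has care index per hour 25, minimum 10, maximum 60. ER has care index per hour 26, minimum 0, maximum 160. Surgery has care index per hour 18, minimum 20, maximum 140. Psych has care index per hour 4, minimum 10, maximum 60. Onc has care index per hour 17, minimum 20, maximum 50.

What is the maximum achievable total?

9610

Meeting every minimum uses 10+30+10+0+20+10+20 = 100 nurse-hours, leaving 340.
Order the wards by care index per hour: ER 26 > Peds 25 > Ortho 20 > Surgery 18 > Onc 17 > Cardio 15 > Psych 4.
ER: +160 to 160 (cap) ; 180 left.
Peds: +50 to 60 (cap) ; 130 left.
Ortho: +110 to 120 (cap) ; 20 left.
Surgery: +20 (room for 120) → 40. Pool exhausted.
Total = 20×120 + 15×30 + 25×60 + 26×160 + 18×40 + 4×10 + 17×20 = 9610.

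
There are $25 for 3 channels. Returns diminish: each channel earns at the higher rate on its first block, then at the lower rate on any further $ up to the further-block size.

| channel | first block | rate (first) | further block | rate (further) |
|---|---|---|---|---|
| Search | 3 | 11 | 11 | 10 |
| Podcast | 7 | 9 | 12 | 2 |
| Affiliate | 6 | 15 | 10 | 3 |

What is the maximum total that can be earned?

Treat each block as its own option and order by rate: Affiliate/tier1 15 > Search/tier1 11 > Search/tier2 10 > Podcast/tier1 9 > Affiliate/tier2 3 > Podcast/tier2 2.
Affiliate tier1 at 15: fill all 6 — 19 left.
Search/tier1 (11): +3 — 16 left.
Search tier2 at 10: fill all 11 — 5 left.
5 remain; put them into Podcast tier1 at 9.
Total = 15×6 + 11×3 + 10×11 + 9×5 = 278.

278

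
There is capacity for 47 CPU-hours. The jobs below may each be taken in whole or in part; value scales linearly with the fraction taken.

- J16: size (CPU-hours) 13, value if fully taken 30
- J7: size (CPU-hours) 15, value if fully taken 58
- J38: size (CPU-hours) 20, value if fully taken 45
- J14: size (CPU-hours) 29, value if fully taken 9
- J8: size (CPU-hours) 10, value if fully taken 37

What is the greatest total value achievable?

145.25

Best value per unit of size first: J7 58/15≈3.87, J8 37/10≈3.7, J16 30/13≈2.31, J38 45/20≈2.25, J14 9/29≈0.31.
Take all of J7 (15 CPU-hours, value 58) → 32 CPU-hours left.
All 10 CPU-hours of J8 fit (value 37) → 22 remain.
Take all of J16 (13 CPU-hours, value 30) → 9 CPU-hours left.
Only 9 CPU-hours remain; take 9/20 of J38 for value 45×9/20 = 20.25.
Total value = 145.25.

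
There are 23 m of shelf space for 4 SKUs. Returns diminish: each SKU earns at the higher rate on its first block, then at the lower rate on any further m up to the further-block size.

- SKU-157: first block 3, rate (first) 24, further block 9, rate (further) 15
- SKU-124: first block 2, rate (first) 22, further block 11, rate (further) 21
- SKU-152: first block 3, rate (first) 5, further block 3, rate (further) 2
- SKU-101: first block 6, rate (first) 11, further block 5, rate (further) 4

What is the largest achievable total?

452

Treat each block as its own option and order by rate: SKU-157/first 24 > SKU-124/first 22 > SKU-124/second 21 > SKU-157/second 15 > SKU-101/first 11 > SKU-152/first 5 > SKU-101/second 4 > SKU-152/second 2.
SKU-157 first at 24: fill all 3 — 20 left.
SKU-124/first (22): +2 — 18 left.
SKU-124 second at 21: fill all 11 — 7 left.
SKU-157 second at 15: only 7 left, fill 7.
Total = 24×3 + 22×2 + 21×11 + 15×7 = 452.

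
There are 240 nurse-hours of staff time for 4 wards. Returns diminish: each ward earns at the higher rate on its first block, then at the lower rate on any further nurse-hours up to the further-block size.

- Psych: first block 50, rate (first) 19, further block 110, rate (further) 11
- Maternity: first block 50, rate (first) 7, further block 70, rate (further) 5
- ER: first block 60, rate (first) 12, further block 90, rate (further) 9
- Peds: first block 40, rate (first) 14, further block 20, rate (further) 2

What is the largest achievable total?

Treat each block as its own option and order by rate: Psych/T1 19 > Peds/T1 14 > ER/T1 12 > Psych/T2 11 > ER/T2 9 > Maternity/T1 7 > Maternity/T2 5 > Peds/T2 2.
Psych T1 at 19: fill all 50 ; 190 left.
Fill Peds T1 block (40 at 14) ; 150 left.
ER/T1 (12): +60 ; 90 left.
90 remain; put them into Psych T2 at 11.
Total = 19×50 + 14×40 + 12×60 + 11×90 = 3220.

3220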